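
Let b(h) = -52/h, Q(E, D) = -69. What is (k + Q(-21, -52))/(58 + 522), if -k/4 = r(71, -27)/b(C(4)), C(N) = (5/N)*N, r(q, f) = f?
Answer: -258/1885 ≈ -0.13687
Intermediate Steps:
C(N) = 5
k = -135/13 (k = -(-108)/((-52/5)) = -(-108)/((-52*1/5)) = -(-108)/(-52/5) = -(-108)*(-5)/52 = -4*135/52 = -135/13 ≈ -10.385)
(k + Q(-21, -52))/(58 + 522) = (-135/13 - 69)/(58 + 522) = -1032/13/580 = -1032/13*1/580 = -258/1885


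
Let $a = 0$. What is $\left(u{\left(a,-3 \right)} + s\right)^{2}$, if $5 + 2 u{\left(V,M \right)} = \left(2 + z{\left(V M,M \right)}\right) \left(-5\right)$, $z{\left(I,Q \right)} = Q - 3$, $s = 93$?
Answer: $\frac{40401}{4} \approx 10100.0$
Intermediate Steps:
$z{\left(I,Q \right)} = -3 + Q$ ($z{\left(I,Q \right)} = Q - 3 = -3 + Q$)
$u{\left(V,M \right)} = - \frac{5 M}{2}$ ($u{\left(V,M \right)} = - \frac{5}{2} + \frac{\left(2 + \left(-3 + M\right)\right) \left(-5\right)}{2} = - \frac{5}{2} + \frac{\left(-1 + M\right) \left(-5\right)}{2} = - \frac{5}{2} + \frac{5 - 5 M}{2} = - \frac{5}{2} - \left(- \frac{5}{2} + \frac{5 M}{2}\right) = - \frac{5 M}{2}$)
$\left(u{\left(a,-3 \right)} + s\right)^{2} = \left(\left(- \frac{5}{2}\right) \left(-3\right) + 93\right)^{2} = \left(\frac{15}{2} + 93\right)^{2} = \left(\frac{201}{2}\right)^{2} = \frac{40401}{4}$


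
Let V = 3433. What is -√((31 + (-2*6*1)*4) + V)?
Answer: -2*√854 ≈ -58.447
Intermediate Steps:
-√((31 + (-2*6*1)*4) + V) = -√((31 + (-2*6*1)*4) + 3433) = -√((31 - 12*1*4) + 3433) = -√((31 - 12*4) + 3433) = -√((31 - 48) + 3433) = -√(-17 + 3433) = -√3416 = -2*√854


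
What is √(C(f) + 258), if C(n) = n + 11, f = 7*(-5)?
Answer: 3*√26 ≈ 15.297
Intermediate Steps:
f = -35
C(n) = 11 + n
√(C(f) + 258) = √((11 - 35) + 258) = √(-24 + 258) = √234 = 3*√26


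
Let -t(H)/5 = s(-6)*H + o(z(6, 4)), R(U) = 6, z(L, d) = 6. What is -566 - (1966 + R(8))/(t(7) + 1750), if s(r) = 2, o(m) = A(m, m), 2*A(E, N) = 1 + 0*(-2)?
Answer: -1902874/3355 ≈ -567.18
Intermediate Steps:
A(E, N) = 1/2 (A(E, N) = (1 + 0*(-2))/2 = (1 + 0)/2 = (1/2)*1 = 1/2)
o(m) = 1/2
t(H) = -5/2 - 10*H (t(H) = -5*(2*H + 1/2) = -5*(1/2 + 2*H) = -5/2 - 10*H)
-566 - (1966 + R(8))/(t(7) + 1750) = -566 - (1966 + 6)/((-5/2 - 10*7) + 1750) = -566 - 1972/((-5/2 - 70) + 1750) = -566 - 1972/(-145/2 + 1750) = -566 - 1972/3355/2 = -566 - 1972*2/3355 = -566 - 1*3944/3355 = -566 - 3944/3355 = -1902874/3355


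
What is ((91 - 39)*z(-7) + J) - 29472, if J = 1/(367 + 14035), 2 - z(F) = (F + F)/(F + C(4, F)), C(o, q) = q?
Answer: -423706839/14402 ≈ -29420.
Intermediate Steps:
z(F) = 1 (z(F) = 2 - (F + F)/(F + F) = 2 - 2*F/(2*F) = 2 - 2*F*1/(2*F) = 2 - 1*1 = 2 - 1 = 1)
J = 1/14402 ≈ 6.9435e-5
((91 - 39)*z(-7) + J) - 29472 = ((91 - 39)*1 + 1/14402) - 29472 = (52*1 + 1/14402) - 29472 = (52 + 1/14402) - 29472 = 748905/14402 - 29472 = -423706839/14402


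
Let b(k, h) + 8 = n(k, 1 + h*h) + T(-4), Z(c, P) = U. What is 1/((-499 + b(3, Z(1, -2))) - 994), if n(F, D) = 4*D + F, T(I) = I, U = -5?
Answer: -1/1398 ≈ -0.00071531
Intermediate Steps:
Z(c, P) = -5
n(F, D) = F + 4*D
b(k, h) = -8 + k + 4*h² (b(k, h) = -8 + ((k + 4*(1 + h*h)) - 4) = -8 + ((k + 4*(1 + h²)) - 4) = -8 + ((k + (4 + 4*h²)) - 4) = -8 + ((4 + k + 4*h²) - 4) = -8 + (k + 4*h²) = -8 + k + 4*h²)
1/((-499 + b(3, Z(1, -2))) - 994) = 1/((-499 + (-8 + 3 + 4*(-5)²)) - 994) = 1/((-499 + (-8 + 3 + 4*25)) - 994) = 1/((-499 + (-8 + 3 + 100)) - 994) = 1/((-499 + 95) - 994) = 1/(-404 - 994) = 1/(-1398) = -1/1398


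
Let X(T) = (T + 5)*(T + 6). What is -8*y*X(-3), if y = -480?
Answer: 23040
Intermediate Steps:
X(T) = (5 + T)*(6 + T)
-8*y*X(-3) = -(-3840)*(30 + (-3)² + 11*(-3)) = -(-3840)*(30 + 9 - 33) = -(-3840)*6 = -8*(-2880) = 23040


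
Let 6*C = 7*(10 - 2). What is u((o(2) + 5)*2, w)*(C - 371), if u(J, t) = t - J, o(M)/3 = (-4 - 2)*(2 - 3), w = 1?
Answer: 16275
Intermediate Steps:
o(M) = 18 (o(M) = 3*((-4 - 2)*(2 - 3)) = 3*(-6*(-1)) = 3*6 = 18)
C = 28/3 (C = (7*(10 - 2))/6 = (7*8)/6 = (⅙)*56 = 28/3 ≈ 9.3333)
u((o(2) + 5)*2, w)*(C - 371) = (1 - (18 + 5)*2)*(28/3 - 371) = (1 - 23*2)*(-1085/3) = (1 - 1*46)*(-1085/3) = (1 - 46)*(-1085/3) = -45*(-1085/3) = 16275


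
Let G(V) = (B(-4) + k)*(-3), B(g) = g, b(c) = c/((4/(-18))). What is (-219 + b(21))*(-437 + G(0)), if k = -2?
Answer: 262713/2 ≈ 1.3136e+5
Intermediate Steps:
b(c) = -9*c/2 (b(c) = c/((4*(-1/18))) = c/(-2/9) = c*(-9/2) = -9*c/2)
G(V) = 18 (G(V) = (-4 - 2)*(-3) = -6*(-3) = 18)
(-219 + b(21))*(-437 + G(0)) = (-219 - 9/2*21)*(-437 + 18) = (-219 - 189/2)*(-419) = -627/2*(-419) = 262713/2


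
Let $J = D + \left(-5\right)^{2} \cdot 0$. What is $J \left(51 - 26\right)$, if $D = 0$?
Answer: $0$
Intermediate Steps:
$J = 0$ ($J = 0 + \left(-5\right)^{2} \cdot 0 = 0 + 25 \cdot 0 = 0 + 0 = 0$)
$J \left(51 - 26\right) = 0 \left(51 - 26\right) = 0 \cdot 25 = 0$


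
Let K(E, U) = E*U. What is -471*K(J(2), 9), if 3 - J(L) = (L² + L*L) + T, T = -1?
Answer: 16956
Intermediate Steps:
J(L) = 4 - 2*L² (J(L) = 3 - ((L² + L*L) - 1) = 3 - ((L² + L²) - 1) = 3 - (2*L² - 1) = 3 - (-1 + 2*L²) = 3 + (1 - 2*L²) = 4 - 2*L²)
-471*K(J(2), 9) = -471*(4 - 2*2²)*9 = -471*(4 - 2*4)*9 = -471*(4 - 8)*9 = -(-1884)*9 = -471*(-36) = 16956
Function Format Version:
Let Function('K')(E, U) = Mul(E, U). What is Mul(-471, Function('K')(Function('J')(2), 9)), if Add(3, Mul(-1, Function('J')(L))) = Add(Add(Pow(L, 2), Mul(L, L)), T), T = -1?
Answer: 16956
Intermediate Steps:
Function('J')(L) = Add(4, Mul(-2, Pow(L, 2))) (Function('J')(L) = Add(3, Mul(-1, Add(Add(Pow(L, 2), Mul(L, L)), -1))) = Add(3, Mul(-1, Add(Add(Pow(L, 2), Pow(L, 2)), -1))) = Add(3, Mul(-1, Add(Mul(2, Pow(L, 2)), -1))) = Add(3, Mul(-1, Add(-1, Mul(2, Pow(L, 2))))) = Add(3, Add(1, Mul(-2, Pow(L, 2)))) = Add(4, Mul(-2, Pow(L, 2))))
Mul(-471, Function('K')(Function('J')(2), 9)) = Mul(-471, Mul(Add(4, Mul(-2, Pow(2, 2))), 9)) = Mul(-471, Mul(Add(4, Mul(-2, 4)), 9)) = Mul(-471, Mul(Add(4, -8), 9)) = Mul(-471, Mul(-4, 9)) = Mul(-471, -36) = 16956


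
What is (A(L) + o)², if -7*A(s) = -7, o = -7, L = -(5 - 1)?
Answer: 36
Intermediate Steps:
L = -4 (L = -1*4 = -4)
A(s) = 1 (A(s) = -⅐*(-7) = 1)
(A(L) + o)² = (1 - 7)² = (-6)² = 36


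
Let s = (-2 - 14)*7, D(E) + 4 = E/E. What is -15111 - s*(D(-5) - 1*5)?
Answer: -16007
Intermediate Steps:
D(E) = -3 (D(E) = -4 + E/E = -4 + 1 = -3)
s = -112 (s = -16*7 = -112)
-15111 - s*(D(-5) - 1*5) = -15111 - (-112)*(-3 - 1*5) = -15111 - (-112)*(-3 - 5) = -15111 - (-112)*(-8) = -15111 - 1*896 = -15111 - 896 = -16007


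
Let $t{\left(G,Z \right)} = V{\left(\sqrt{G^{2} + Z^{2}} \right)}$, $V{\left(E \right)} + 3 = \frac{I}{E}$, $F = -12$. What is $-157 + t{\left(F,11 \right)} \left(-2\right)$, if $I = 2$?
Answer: $-151 - \frac{4 \sqrt{265}}{265} \approx -151.25$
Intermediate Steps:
$V{\left(E \right)} = -3 + \frac{2}{E}$
$t{\left(G,Z \right)} = -3 + \frac{2}{\sqrt{G^{2} + Z^{2}}}$
$-157 + t{\left(F,11 \right)} \left(-2\right) = -157 + \left(-3 + \frac{2}{\sqrt{\left(-12\right)^{2} + 11^{2}}}\right) \left(-2\right) = -157 + \left(-3 + \frac{2}{\sqrt{144 + 121}}\right) \left(-2\right) = -157 + \left(-3 + \frac{2}{\sqrt{265}}\right) \left(-2\right) = -157 + \left(-3 + 2 \frac{\sqrt{265}}{265}\right) \left(-2\right) = -157 + \left(-3 + \frac{2 \sqrt{265}}{265}\right) \left(-2\right) = -157 + \left(6 - \frac{4 \sqrt{265}}{265}\right) = -151 - \frac{4 \sqrt{265}}{265}$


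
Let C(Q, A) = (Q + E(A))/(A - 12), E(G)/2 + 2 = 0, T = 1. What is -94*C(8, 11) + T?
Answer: 377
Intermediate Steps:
E(G) = -4 (E(G) = -4 + 2*0 = -4 + 0 = -4)
C(Q, A) = (-4 + Q)/(-12 + A) (C(Q, A) = (Q - 4)/(A - 12) = (-4 + Q)/(-12 + A))
-94*C(8, 11) + T = -94*(-4 + 8)/(-12 + 11) + 1 = -94*4/(-1) + 1 = -(-94)*4 + 1 = -94*(-4) + 1 = 376 + 1 = 377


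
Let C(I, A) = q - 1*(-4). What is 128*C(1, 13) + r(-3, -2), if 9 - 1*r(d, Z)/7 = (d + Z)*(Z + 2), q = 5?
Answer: 1215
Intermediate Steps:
r(d, Z) = 63 - 7*(2 + Z)*(Z + d) (r(d, Z) = 63 - 7*(d + Z)*(Z + 2) = 63 - 7*(Z + d)*(2 + Z) = 63 - 7*(2 + Z)*(Z + d))
C(I, A) = 9 (C(I, A) = 5 - 1*(-4) = 5 + 4 = 9)
128*C(1, 13) + r(-3, -2) = 128*9 + (63 - 14*(-2) - 14*(-3) - 7*(-2)² - 7*(-2)*(-3)) = 1152 + (63 + 28 + 42 - 7*4 - 42) = 1152 + (63 + 28 + 42 - 28 - 42) = 1152 + 63 = 1215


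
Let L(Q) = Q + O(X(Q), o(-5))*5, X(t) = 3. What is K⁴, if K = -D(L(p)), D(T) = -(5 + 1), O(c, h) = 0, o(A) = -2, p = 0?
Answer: 1296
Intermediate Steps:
L(Q) = Q (L(Q) = Q + 0*5 = Q + 0 = Q)
D(T) = -6 (D(T) = -1*6 = -6)
K = 6 (K = -1*(-6) = 6)
K⁴ = 6⁴ = 1296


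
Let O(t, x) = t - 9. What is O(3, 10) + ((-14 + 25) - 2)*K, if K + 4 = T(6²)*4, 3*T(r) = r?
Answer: 390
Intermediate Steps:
T(r) = r/3
O(t, x) = -9 + t
K = 44 (K = -4 + ((⅓)*6²)*4 = -4 + ((⅓)*36)*4 = -4 + 12*4 = -4 + 48 = 44)
O(3, 10) + ((-14 + 25) - 2)*K = (-9 + 3) + ((-14 + 25) - 2)*44 = -6 + (11 - 2)*44 = -6 + 9*44 = -6 + 396 = 390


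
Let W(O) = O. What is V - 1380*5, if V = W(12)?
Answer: -6888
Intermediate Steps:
V = 12
V - 1380*5 = 12 - 1380*5 = 12 - 1*6900 = 12 - 6900 = -6888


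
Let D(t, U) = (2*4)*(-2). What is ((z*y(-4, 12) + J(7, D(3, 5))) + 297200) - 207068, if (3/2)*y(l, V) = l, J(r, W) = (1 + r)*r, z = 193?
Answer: 269020/3 ≈ 89673.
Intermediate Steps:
D(t, U) = -16 (D(t, U) = 8*(-2) = -16)
J(r, W) = r*(1 + r)
y(l, V) = 2*l/3
((z*y(-4, 12) + J(7, D(3, 5))) + 297200) - 207068 = ((193*((2/3)*(-4)) + 7*(1 + 7)) + 297200) - 207068 = ((193*(-8/3) + 7*8) + 297200) - 207068 = ((-1544/3 + 56) + 297200) - 207068 = (-1376/3 + 297200) - 207068 = 890224/3 - 207068 = 269020/3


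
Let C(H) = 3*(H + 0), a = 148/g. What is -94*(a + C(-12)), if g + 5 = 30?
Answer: 70688/25 ≈ 2827.5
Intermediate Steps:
g = 25 (g = -5 + 30 = 25)
a = 148/25 ≈ 5.9200
C(H) = 3*H
-94*(a + C(-12)) = -94*(148/25 + 3*(-12)) = -94*(148/25 - 36) = -94*(-752/25) = 70688/25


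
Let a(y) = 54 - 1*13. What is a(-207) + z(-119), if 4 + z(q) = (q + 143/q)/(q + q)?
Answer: 531109/14161 ≈ 37.505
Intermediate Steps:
z(q) = -4 + (q + 143/q)/(2*q) (z(q) = -4 + (q + 143/q)/(q + q) = -4 + (q + 143/q)/((2*q)) = -4 + (q + 143/q)*(1/(2*q)) = -4 + (q + 143/q)/(2*q))
a(y) = 41 (a(y) = 54 - 13 = 41)
a(-207) + z(-119) = 41 + (-7/2 + (143/2)/(-119)**2) = 41 + (-7/2 + (143/2)*(1/14161)) = 41 + (-7/2 + 143/28322) = 41 - 49492/14161 = 531109/14161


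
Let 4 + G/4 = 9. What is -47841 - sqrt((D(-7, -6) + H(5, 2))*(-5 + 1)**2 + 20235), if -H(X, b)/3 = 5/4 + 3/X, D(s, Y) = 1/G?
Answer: -47841 - sqrt(20147) ≈ -47983.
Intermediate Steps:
G = 20 (G = -16 + 4*9 = -16 + 36 = 20)
D(s, Y) = 1/20
H(X, b) = -15/4 - 9/X (H(X, b) = -3*(5/4 + 3/X) = -15/4 - 9/X)
-47841 - sqrt((D(-7, -6) + H(5, 2))*(-5 + 1)**2 + 20235) = -47841 - sqrt((1/20 + (-15/4 - 9/5))*(-5 + 1)**2 + 20235) = -47841 - sqrt((1/20 + (-15/4 - 9*1/5))*(-4)**2 + 20235) = -47841 - sqrt((1/20 + (-15/4 - 9/5))*16 + 20235) = -47841 - sqrt((1/20 - 111/20)*16 + 20235) = -47841 - sqrt(-11/2*16 + 20235) = -47841 - sqrt(-88 + 20235) = -47841 - sqrt(20147)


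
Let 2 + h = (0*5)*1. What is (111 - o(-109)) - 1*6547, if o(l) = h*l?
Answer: -6654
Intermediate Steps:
h = -2 (h = -2 + (0*5)*1 = -2 + 0*1 = -2 + 0 = -2)
o(l) = -2*l
(111 - o(-109)) - 1*6547 = (111 - (-2)*(-109)) - 1*6547 = (111 - 1*218) - 6547 = (111 - 218) - 6547 = -107 - 6547 = -6654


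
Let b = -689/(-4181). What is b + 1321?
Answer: 5523790/4181 ≈ 1321.2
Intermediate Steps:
b = 689/4181 (b = -689*(-1/4181) = 689/4181 ≈ 0.16479)
b + 1321 = 689/4181 + 1321 = 5523790/4181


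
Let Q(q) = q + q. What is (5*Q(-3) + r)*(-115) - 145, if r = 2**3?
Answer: 2385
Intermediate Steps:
Q(q) = 2*q
r = 8
(5*Q(-3) + r)*(-115) - 145 = (5*(2*(-3)) + 8)*(-115) - 145 = (5*(-6) + 8)*(-115) - 145 = (-30 + 8)*(-115) - 145 = -22*(-115) - 145 = 2530 - 145 = 2385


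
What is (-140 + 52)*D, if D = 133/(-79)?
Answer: 11704/79 ≈ 148.15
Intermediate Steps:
D = -133/79 (D = 133*(-1/79) = -133/79 ≈ -1.6835)
(-140 + 52)*D = (-140 + 52)*(-133/79) = -88*(-133/79) = 11704/79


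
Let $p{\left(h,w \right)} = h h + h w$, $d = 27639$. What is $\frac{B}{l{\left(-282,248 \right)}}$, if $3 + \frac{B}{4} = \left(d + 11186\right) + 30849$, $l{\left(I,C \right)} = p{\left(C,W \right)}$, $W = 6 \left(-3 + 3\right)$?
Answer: $\frac{69671}{15376} \approx 4.5312$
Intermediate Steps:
$W = 0$ ($W = 6 \cdot 0 = 0$)
$p{\left(h,w \right)} = h^{2} + h w$
$l{\left(I,C \right)} = C^{2}$ ($l{\left(I,C \right)} = C \left(C + 0\right) = C C = C^{2}$)
$B = 278684$ ($B = -12 + 4 \left(\left(27639 + 11186\right) + 30849\right) = -12 + 4 \left(38825 + 30849\right) = -12 + 4 \cdot 69674 = -12 + 278696 = 278684$)
$\frac{B}{l{\left(-282,248 \right)}} = \frac{278684}{248^{2}} = \frac{278684}{61504} = 278684 \cdot \frac{1}{61504} = \frac{69671}{15376}$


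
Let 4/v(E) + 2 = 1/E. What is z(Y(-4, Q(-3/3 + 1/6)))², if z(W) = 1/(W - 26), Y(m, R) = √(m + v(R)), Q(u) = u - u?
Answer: (13 + I)²/115600 ≈ 0.0014533 + 0.00022491*I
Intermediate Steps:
v(E) = 4/(-2 + 1/E)
Q(u) = 0
Y(m, R) = √(m - 4*R/(-1 + 2*R))
z(W) = 1/(-26 + W)
z(Y(-4, Q(-3/3 + 1/6)))² = (1/(-26 + √((-4*0 - 4*(-1 + 2*0))/(-1 + 2*0))))² = (1/(-26 + √((0 - 4*(-1 + 0))/(-1 + 0))))² = (1/(-26 + √((0 - 4*(-1))/(-1))))² = (1/(-26 + √(-(0 + 4))))² = (1/(-26 + √(-1*4)))² = (1/(-26 + √(-4)))² = (1/(-26 + 2*I))² = ((-26 - 2*I)/680)² = (-26 - 2*I)²/462400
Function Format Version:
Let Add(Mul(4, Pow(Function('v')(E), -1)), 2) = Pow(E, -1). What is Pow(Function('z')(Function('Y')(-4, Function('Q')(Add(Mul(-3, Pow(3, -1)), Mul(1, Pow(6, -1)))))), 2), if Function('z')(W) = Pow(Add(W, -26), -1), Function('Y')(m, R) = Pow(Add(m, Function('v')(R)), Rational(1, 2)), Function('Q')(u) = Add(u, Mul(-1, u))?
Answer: Mul(Rational(1, 115600), Pow(Add(13, I), 2)) ≈ Add(0.0014533, Mul(0.00022491, I))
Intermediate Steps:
Function('v')(E) = Mul(4, Pow(Add(-2, Pow(E, -1)), -1))
Function('Q')(u) = 0
Function('Y')(m, R) = Pow(Add(m, Mul(-4, R, Pow(Add(-1, Mul(2, R)), -1))), Rational(1, 2))
Function('z')(W) = Pow(Add(-26, W), -1)
Pow(Function('z')(Function('Y')(-4, Function('Q')(Add(Mul(-3, Pow(3, -1)), Mul(1, Pow(6, -1)))))), 2) = Pow(Pow(Add(-26, Pow(Mul(Pow(Add(-1, Mul(2, 0)), -1), Add(Mul(-4, 0), Mul(-4, Add(-1, Mul(2, 0))))), Rational(1, 2))), -1), 2) = Pow(Pow(Add(-26, Pow(Mul(Pow(Add(-1, 0), -1), Add(0, Mul(-4, Add(-1, 0)))), Rational(1, 2))), -1), 2) = Pow(Pow(Add(-26, Pow(Mul(Pow(-1, -1), Add(0, Mul(-4, -1))), Rational(1, 2))), -1), 2) = Pow(Pow(Add(-26, Pow(Mul(-1, Add(0, 4)), Rational(1, 2))), -1), 2) = Pow(Pow(Add(-26, Pow(Mul(-1, 4), Rational(1, 2))), -1), 2) = Pow(Pow(Add(-26, Pow(-4, Rational(1, 2))), -1), 2) = Pow(Pow(Add(-26, Mul(2, I)), -1), 2) = Pow(Mul(Rational(1, 680), Add(-26, Mul(-2, I))), 2) = Mul(Rational(1, 462400), Pow(Add(-26, Mul(-2, I)), 2))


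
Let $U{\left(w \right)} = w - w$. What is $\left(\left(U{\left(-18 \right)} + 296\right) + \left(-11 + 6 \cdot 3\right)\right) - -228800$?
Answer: $229103$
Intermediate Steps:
$U{\left(w \right)} = 0$
$\left(\left(U{\left(-18 \right)} + 296\right) + \left(-11 + 6 \cdot 3\right)\right) - -228800 = \left(\left(0 + 296\right) + \left(-11 + 6 \cdot 3\right)\right) - -228800 = \left(296 + \left(-11 + 18\right)\right) + 228800 = \left(296 + 7\right) + 228800 = 303 + 228800 = 229103$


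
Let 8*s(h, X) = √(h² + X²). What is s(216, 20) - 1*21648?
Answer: -21648 + √2941/2 ≈ -21621.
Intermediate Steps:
s(h, X) = √(X² + h²)/8 (s(h, X) = √(h² + X²)/8 = √(X² + h²)/8)
s(216, 20) - 1*21648 = √(20² + 216²)/8 - 1*21648 = √(400 + 46656)/8 - 21648 = √47056/8 - 21648 = (4*√2941)/8 - 21648 = √2941/2 - 21648 = -21648 + √2941/2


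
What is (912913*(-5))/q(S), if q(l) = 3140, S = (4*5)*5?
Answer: -912913/628 ≈ -1453.7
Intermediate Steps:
S = 100 (S = 20*5 = 100)
(912913*(-5))/q(S) = (912913*(-5))/3140 = -4564565*1/3140 = -912913/628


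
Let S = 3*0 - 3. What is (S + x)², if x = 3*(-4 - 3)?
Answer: 576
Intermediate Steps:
S = -3 (S = 0 - 3 = -3)
x = -21 (x = 3*(-7) = -21)
(S + x)² = (-3 - 21)² = (-24)² = 576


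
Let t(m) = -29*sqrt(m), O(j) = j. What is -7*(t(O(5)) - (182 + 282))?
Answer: 3248 + 203*sqrt(5) ≈ 3701.9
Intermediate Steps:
-7*(t(O(5)) - (182 + 282)) = -7*(-29*sqrt(5) - (182 + 282)) = -7*(-29*sqrt(5) - 1*464) = -7*(-29*sqrt(5) - 464) = -7*(-464 - 29*sqrt(5)) = 3248 + 203*sqrt(5)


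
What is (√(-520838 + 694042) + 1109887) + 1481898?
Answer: 2591785 + 2*√43301 ≈ 2.5922e+6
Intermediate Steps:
(√(-520838 + 694042) + 1109887) + 1481898 = (√173204 + 1109887) + 1481898 = (2*√43301 + 1109887) + 1481898 = (1109887 + 2*√43301) + 1481898 = 2591785 + 2*√43301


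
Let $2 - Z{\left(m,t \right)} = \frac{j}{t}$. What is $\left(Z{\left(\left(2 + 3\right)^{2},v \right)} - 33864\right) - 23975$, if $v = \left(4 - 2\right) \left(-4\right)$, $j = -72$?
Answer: $-57846$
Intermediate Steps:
$v = -8$ ($v = 2 \left(-4\right) = -8$)
$Z{\left(m,t \right)} = 2 + \frac{72}{t}$ ($Z{\left(m,t \right)} = 2 - - \frac{72}{t} = 2 + \frac{72}{t}$)
$\left(Z{\left(\left(2 + 3\right)^{2},v \right)} - 33864\right) - 23975 = \left(\left(2 + \frac{72}{-8}\right) - 33864\right) - 23975 = \left(\left(2 + 72 \left(- \frac{1}{8}\right)\right) - 33864\right) - 23975 = \left(\left(2 - 9\right) - 33864\right) - 23975 = \left(-7 - 33864\right) - 23975 = -33871 - 23975 = -57846$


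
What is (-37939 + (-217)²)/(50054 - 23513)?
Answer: 3050/8847 ≈ 0.34475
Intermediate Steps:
(-37939 + (-217)²)/(50054 - 23513) = (-37939 + 47089)/26541 = 9150*(1/26541) = 3050/8847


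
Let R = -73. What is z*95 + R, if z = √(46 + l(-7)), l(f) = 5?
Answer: -73 + 95*√51 ≈ 605.44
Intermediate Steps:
z = √51 (z = √(46 + 5) = √51 ≈ 7.1414)
z*95 + R = √51*95 - 73 = 95*√51 - 73 = -73 + 95*√51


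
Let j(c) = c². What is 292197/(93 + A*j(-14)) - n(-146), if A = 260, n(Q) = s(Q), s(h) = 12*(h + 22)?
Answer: 76259061/51053 ≈ 1493.7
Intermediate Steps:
s(h) = 264 + 12*h (s(h) = 12*(22 + h) = 264 + 12*h)
n(Q) = 264 + 12*Q
292197/(93 + A*j(-14)) - n(-146) = 292197/(93 + 260*(-14)²) - (264 + 12*(-146)) = 292197/(93 + 260*196) - (264 - 1752) = 292197/(93 + 50960) - 1*(-1488) = 292197/51053 + 1488 = 76259061/51053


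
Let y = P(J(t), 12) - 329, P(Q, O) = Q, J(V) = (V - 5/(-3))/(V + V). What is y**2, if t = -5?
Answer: 972196/9 ≈ 1.0802e+5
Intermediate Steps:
J(V) = (5/3 + V)/(2*V) (J(V) = (V - 5*(-1/3))/((2*V)) = (V + 5/3)*(1/(2*V)) = (5/3 + V)*(1/(2*V)) = (5/3 + V)/(2*V))
y = -986/3 (y = (1/6)*(5 + 3*(-5))/(-5) - 329 = (1/6)*(-1/5)*(5 - 15) - 329 = (1/6)*(-1/5)*(-10) - 329 = 1/3 - 329 = -986/3 ≈ -328.67)
y**2 = (-986/3)**2 = 972196/9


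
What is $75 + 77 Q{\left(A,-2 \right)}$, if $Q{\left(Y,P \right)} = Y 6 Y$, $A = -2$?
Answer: $1923$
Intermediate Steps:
$Q{\left(Y,P \right)} = 6 Y^{2}$ ($Q{\left(Y,P \right)} = 6 Y Y = 6 Y^{2}$)
$75 + 77 Q{\left(A,-2 \right)} = 75 + 77 \cdot 6 \left(-2\right)^{2} = 75 + 77 \cdot 6 \cdot 4 = 75 + 77 \cdot 24 = 75 + 1848 = 1923$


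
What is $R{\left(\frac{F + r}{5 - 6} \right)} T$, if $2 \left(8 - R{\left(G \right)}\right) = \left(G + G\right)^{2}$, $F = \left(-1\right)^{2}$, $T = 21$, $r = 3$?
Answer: $-504$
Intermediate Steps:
$F = 1$
$R{\left(G \right)} = 8 - 2 G^{2}$ ($R{\left(G \right)} = 8 - \frac{\left(G + G\right)^{2}}{2} = 8 - \frac{\left(2 G\right)^{2}}{2} = 8 - \frac{4 G^{2}}{2} = 8 - 2 G^{2}$)
$R{\left(\frac{F + r}{5 - 6} \right)} T = \left(8 - 2 \left(\frac{1 + 3}{5 - 6}\right)^{2}\right) 21 = \left(8 - 2 \left(\frac{4}{-1}\right)^{2}\right) 21 = \left(8 - 2 \left(4 \left(-1\right)\right)^{2}\right) 21 = \left(8 - 2 \left(-4\right)^{2}\right) 21 = \left(8 - 32\right) 21 = \left(-24\right) 21 = -504$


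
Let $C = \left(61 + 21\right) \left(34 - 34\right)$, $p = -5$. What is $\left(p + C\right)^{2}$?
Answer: $25$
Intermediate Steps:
$C = 0$ ($C = 82 \cdot 0 = 0$)
$\left(p + C\right)^{2} = \left(-5 + 0\right)^{2} = \left(-5\right)^{2} = 25$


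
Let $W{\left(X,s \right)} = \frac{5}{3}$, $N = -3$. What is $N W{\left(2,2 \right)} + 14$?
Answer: $9$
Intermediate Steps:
$W{\left(X,s \right)} = \frac{5}{3}$ ($W{\left(X,s \right)} = 5 \cdot \frac{1}{3} = \frac{5}{3}$)
$N W{\left(2,2 \right)} + 14 = \left(-3\right) \frac{5}{3} + 14 = -5 + 14 = 9$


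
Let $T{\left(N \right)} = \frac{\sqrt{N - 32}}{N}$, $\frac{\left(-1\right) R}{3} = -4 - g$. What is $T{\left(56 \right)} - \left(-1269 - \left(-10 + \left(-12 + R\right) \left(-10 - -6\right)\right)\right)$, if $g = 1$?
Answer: $1247 + \frac{\sqrt{6}}{28} \approx 1247.1$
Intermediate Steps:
$R = 15$ ($R = - 3 \left(-4 - 1\right) = \left(-3\right) \left(-5\right) = 15$)
$T{\left(N \right)} = \frac{\sqrt{-32 + N}}{N}$
$T{\left(56 \right)} - \left(-1269 - \left(-10 + \left(-12 + R\right) \left(-10 - -6\right)\right)\right) = \frac{\sqrt{-32 + 56}}{56} - \left(-1269 - \left(-10 + \left(-12 + 15\right) \left(-10 - -6\right)\right)\right) = \frac{\sqrt{24}}{56} - \left(-1269 - \left(-10 + 3 \left(-10 + 6\right)\right)\right) = \frac{2 \sqrt{6}}{56} - \left(-1269 - \left(-10 + 3 \left(-4\right)\right)\right) = \frac{\sqrt{6}}{28} - \left(-1269 - \left(-10 - 12\right)\right) = \frac{\sqrt{6}}{28} - \left(-1269 - -22\right) = \frac{\sqrt{6}}{28} - \left(-1269 + 22\right) = \frac{\sqrt{6}}{28} - -1247 = \frac{\sqrt{6}}{28} + 1247 = 1247 + \frac{\sqrt{6}}{28}$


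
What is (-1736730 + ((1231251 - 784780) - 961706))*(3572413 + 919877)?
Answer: -10116479849850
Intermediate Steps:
(-1736730 + ((1231251 - 784780) - 961706))*(3572413 + 919877) = (-1736730 + (446471 - 961706))*4492290 = (-1736730 - 515235)*4492290 = -2251965*4492290 = -10116479849850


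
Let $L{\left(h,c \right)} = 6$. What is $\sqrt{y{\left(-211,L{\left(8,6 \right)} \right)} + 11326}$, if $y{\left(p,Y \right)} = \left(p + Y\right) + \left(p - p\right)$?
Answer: $\sqrt{11121} \approx 105.46$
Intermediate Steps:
$y{\left(p,Y \right)} = Y + p$ ($y{\left(p,Y \right)} = \left(Y + p\right) + 0 = Y + p$)
$\sqrt{y{\left(-211,L{\left(8,6 \right)} \right)} + 11326} = \sqrt{\left(6 - 211\right) + 11326} = \sqrt{-205 + 11326} = \sqrt{11121}$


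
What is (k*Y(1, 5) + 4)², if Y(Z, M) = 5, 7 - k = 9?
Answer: 36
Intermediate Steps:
k = -2 (k = 7 - 1*9 = 7 - 9 = -2)
(k*Y(1, 5) + 4)² = (-2*5 + 4)² = (-10 + 4)² = (-6)² = 36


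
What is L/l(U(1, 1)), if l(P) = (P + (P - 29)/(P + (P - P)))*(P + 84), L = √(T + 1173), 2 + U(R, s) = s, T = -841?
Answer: 2*√83/2407 ≈ 0.0075699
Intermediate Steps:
U(R, s) = -2 + s
L = 2*√83 (L = √(-841 + 1173) = √332 = 2*√83 ≈ 18.221)
l(P) = (84 + P)*(P + (-29 + P)/P) (l(P) = (P + (-29 + P)/(P + 0))*(84 + P) = (P + (-29 + P)/P)*(84 + P) = (84 + P)*(P + (-29 + P)/P))
L/l(U(1, 1)) = (2*√83)/(55 + (-2 + 1)² - 2436/(-2 + 1) + 85*(-2 + 1)) = (2*√83)/(55 + (-1)² - 2436/(-1) + 85*(-1)) = (2*√83)/(55 + 1 - 2436*(-1) - 85) = (2*√83)/(55 + 1 + 2436 - 85) = (2*√83)/2407 = (2*√83)*(1/2407) = 2*√83/2407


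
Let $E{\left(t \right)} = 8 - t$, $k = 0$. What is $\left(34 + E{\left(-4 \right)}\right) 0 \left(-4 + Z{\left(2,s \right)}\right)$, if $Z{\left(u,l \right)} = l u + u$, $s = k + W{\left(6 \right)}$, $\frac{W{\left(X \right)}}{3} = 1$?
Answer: $0$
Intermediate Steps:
$W{\left(X \right)} = 3$ ($W{\left(X \right)} = 3 \cdot 1 = 3$)
$s = 3$ ($s = 0 + 3 = 3$)
$Z{\left(u,l \right)} = u + l u$
$\left(34 + E{\left(-4 \right)}\right) 0 \left(-4 + Z{\left(2,s \right)}\right) = \left(34 + \left(8 - -4\right)\right) 0 \left(-4 + 2 \left(1 + 3\right)\right) = \left(34 + \left(8 + 4\right)\right) 0 \left(-4 + 2 \cdot 4\right) = \left(34 + 12\right) 0 \left(-4 + 8\right) = 46 \cdot 0 \cdot 4 = 46 \cdot 0 = 0$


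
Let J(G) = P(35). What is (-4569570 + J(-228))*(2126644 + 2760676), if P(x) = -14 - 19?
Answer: -22333112133960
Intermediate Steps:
P(x) = -33
J(G) = -33
(-4569570 + J(-228))*(2126644 + 2760676) = (-4569570 - 33)*(2126644 + 2760676) = -4569603*4887320 = -22333112133960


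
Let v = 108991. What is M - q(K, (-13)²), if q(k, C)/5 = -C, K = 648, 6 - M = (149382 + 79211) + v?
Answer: -336733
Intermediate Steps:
M = -337578 (M = 6 - ((149382 + 79211) + 108991) = 6 - (228593 + 108991) = 6 - 1*337584 = 6 - 337584 = -337578)
q(k, C) = -5*C (q(k, C) = 5*(-C) = -5*C)
M - q(K, (-13)²) = -337578 - (-5)*(-13)² = -337578 - (-5)*169 = -337578 - 1*(-845) = -337578 + 845 = -336733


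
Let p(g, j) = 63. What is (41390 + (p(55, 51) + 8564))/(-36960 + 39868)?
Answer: 50017/2908 ≈ 17.200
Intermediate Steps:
(41390 + (p(55, 51) + 8564))/(-36960 + 39868) = (41390 + (63 + 8564))/(-36960 + 39868) = (41390 + 8627)/2908 = 50017*(1/2908) = 50017/2908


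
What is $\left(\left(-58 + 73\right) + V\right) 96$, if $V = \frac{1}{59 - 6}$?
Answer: $\frac{76416}{53} \approx 1441.8$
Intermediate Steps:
$V = \frac{1}{53} \approx 0.018868$
$\left(\left(-58 + 73\right) + V\right) 96 = \left(\left(-58 + 73\right) + \frac{1}{53}\right) 96 = \left(15 + \frac{1}{53}\right) 96 = \frac{796}{53} \cdot 96 = \frac{76416}{53}$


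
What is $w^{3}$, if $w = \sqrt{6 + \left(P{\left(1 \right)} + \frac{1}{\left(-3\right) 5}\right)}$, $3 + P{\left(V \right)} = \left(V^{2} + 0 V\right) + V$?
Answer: $\frac{74 \sqrt{1110}}{225} \approx 10.957$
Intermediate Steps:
$P{\left(V \right)} = -3 + V + V^{2}$ ($P{\left(V \right)} = -3 + \left(\left(V^{2} + 0 V\right) + V\right) = -3 + \left(\left(V^{2} + 0\right) + V\right) = -3 + \left(V^{2} + V\right) = -3 + \left(V + V^{2}\right) = -3 + V + V^{2}$)
$w = \frac{\sqrt{1110}}{15}$ ($w = \sqrt{6 + \left(\left(-3 + 1 + 1^{2}\right) + \frac{1}{\left(-3\right) 5}\right)} = \sqrt{6 + \left(\left(-3 + 1 + 1\right) + \frac{1}{-15}\right)} = \sqrt{6 - \frac{16}{15}} = \sqrt{\frac{74}{15}} = \frac{\sqrt{1110}}{15} \approx 2.2211$)
$w^{3} = \left(\frac{\sqrt{1110}}{15}\right)^{3} = \frac{74 \sqrt{1110}}{225}$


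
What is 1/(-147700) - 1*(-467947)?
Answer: 69115771899/147700 ≈ 4.6795e+5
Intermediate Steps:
1/(-147700) - 1*(-467947) = -1/147700 + 467947 = 69115771899/147700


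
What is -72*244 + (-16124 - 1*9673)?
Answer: -43365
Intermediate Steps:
-72*244 + (-16124 - 1*9673) = -17568 + (-16124 - 9673) = -17568 - 25797 = -43365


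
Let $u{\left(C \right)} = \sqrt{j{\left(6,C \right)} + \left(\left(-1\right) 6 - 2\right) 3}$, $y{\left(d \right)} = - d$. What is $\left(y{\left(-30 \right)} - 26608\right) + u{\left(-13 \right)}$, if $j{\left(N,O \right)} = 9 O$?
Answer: $-26578 + i \sqrt{141} \approx -26578.0 + 11.874 i$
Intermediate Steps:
$u{\left(C \right)} = \sqrt{-24 + 9 C}$ ($u{\left(C \right)} = \sqrt{9 C + \left(\left(-1\right) 6 - 2\right) 3} = \sqrt{9 C + \left(-6 - 2\right) 3} = \sqrt{9 C - 24} = \sqrt{-24 + 9 C}$)
$\left(y{\left(-30 \right)} - 26608\right) + u{\left(-13 \right)} = \left(\left(-1\right) \left(-30\right) - 26608\right) + \sqrt{-24 + 9 \left(-13\right)} = \left(30 - 26608\right) + \sqrt{-24 - 117} = -26578 + \sqrt{-141} = -26578 + i \sqrt{141}$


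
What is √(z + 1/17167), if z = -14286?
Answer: 11*I*√34794779447/17167 ≈ 119.52*I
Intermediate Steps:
√(z + 1/17167) = √(-14286 + 1/17167) = √(-245247761/17167) = 11*I*√34794779447/17167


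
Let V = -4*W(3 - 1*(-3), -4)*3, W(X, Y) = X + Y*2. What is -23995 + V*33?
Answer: -23203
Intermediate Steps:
W(X, Y) = X + 2*Y
V = 24 (V = -4*((3 - 1*(-3)) + 2*(-4))*3 = -4*((3 + 3) - 8)*3 = -4*(6 - 8)*3 = -4*(-2)*3 = 8*3 = 24)
-23995 + V*33 = -23995 + 24*33 = -23995 + 792 = -23203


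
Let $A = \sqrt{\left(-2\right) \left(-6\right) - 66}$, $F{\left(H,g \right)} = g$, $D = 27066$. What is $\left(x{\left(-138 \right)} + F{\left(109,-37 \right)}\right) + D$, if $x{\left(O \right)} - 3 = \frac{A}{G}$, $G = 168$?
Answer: $27032 + \frac{i \sqrt{6}}{56} \approx 27032.0 + 0.043741 i$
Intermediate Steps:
$A = 3 i \sqrt{6}$ ($A = \sqrt{12 - 66} = \sqrt{-54} = 3 i \sqrt{6} \approx 7.3485 i$)
$x{\left(O \right)} = 3 + \frac{i \sqrt{6}}{56}$ ($x{\left(O \right)} = 3 + \frac{3 i \sqrt{6}}{168} = 3 + 3 i \sqrt{6} \cdot \frac{1}{168} = 3 + \frac{i \sqrt{6}}{56}$)
$\left(x{\left(-138 \right)} + F{\left(109,-37 \right)}\right) + D = \left(\left(3 + \frac{i \sqrt{6}}{56}\right) - 37\right) + 27066 = \left(-34 + \frac{i \sqrt{6}}{56}\right) + 27066 = 27032 + \frac{i \sqrt{6}}{56}$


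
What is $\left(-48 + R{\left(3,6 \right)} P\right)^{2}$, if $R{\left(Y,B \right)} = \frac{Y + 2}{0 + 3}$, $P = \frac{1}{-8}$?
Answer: $\frac{1338649}{576} \approx 2324.0$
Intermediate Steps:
$P = - \frac{1}{8} \approx -0.125$
$R{\left(Y,B \right)} = \frac{2}{3} + \frac{Y}{3}$ ($R{\left(Y,B \right)} = \frac{2 + Y}{3} = \left(2 + Y\right) \frac{1}{3} = \frac{2}{3} + \frac{Y}{3}$)
$\left(-48 + R{\left(3,6 \right)} P\right)^{2} = \left(-48 + \left(\frac{2}{3} + \frac{1}{3} \cdot 3\right) \left(- \frac{1}{8}\right)\right)^{2} = \left(-48 + \left(\frac{2}{3} + 1\right) \left(- \frac{1}{8}\right)\right)^{2} = \left(-48 + \frac{5}{3} \left(- \frac{1}{8}\right)\right)^{2} = \left(-48 - \frac{5}{24}\right)^{2} = \left(- \frac{1157}{24}\right)^{2} = \frac{1338649}{576}$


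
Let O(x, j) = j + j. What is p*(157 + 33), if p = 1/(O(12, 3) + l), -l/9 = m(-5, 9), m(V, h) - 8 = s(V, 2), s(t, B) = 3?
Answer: -190/93 ≈ -2.0430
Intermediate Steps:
m(V, h) = 11 (m(V, h) = 8 + 3 = 11)
O(x, j) = 2*j
l = -99 (l = -9*11 = -99)
p = -1/93 (p = 1/(2*3 - 99) = 1/(6 - 99) = 1/(-93) = -1/93 ≈ -0.010753)
p*(157 + 33) = -(157 + 33)/93 = -1/93*190 = -190/93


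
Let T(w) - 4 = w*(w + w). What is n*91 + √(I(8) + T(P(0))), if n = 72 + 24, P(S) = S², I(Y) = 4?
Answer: 8736 + 2*√2 ≈ 8738.8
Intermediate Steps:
T(w) = 4 + 2*w² (T(w) = 4 + w*(w + w) = 4 + w*(2*w) = 4 + 2*w²)
n = 96
n*91 + √(I(8) + T(P(0))) = 96*91 + √(4 + (4 + 2*(0²)²)) = 8736 + √(4 + (4 + 2*0²)) = 8736 + √(4 + (4 + 2*0)) = 8736 + √(4 + (4 + 0)) = 8736 + √(4 + 4) = 8736 + √8 = 8736 + 2*√2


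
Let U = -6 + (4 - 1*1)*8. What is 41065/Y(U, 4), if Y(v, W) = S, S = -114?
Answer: -41065/114 ≈ -360.22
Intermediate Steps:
U = 18 (U = -6 + (4 - 1)*8 = -6 + 3*8 = -6 + 24 = 18)
Y(v, W) = -114
41065/Y(U, 4) = 41065/(-114) = 41065*(-1/114) = -41065/114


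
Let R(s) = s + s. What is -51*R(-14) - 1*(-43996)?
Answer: 45424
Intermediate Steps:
R(s) = 2*s
-51*R(-14) - 1*(-43996) = -102*(-14) - 1*(-43996) = -51*(-28) + 43996 = 1428 + 43996 = 45424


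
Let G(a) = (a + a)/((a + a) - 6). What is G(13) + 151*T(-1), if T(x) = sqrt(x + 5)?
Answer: 3033/10 ≈ 303.30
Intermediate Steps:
T(x) = sqrt(5 + x)
G(a) = 2*a/(-6 + 2*a) (G(a) = (2*a)/(2*a - 6) = (2*a)/(-6 + 2*a) = 2*a/(-6 + 2*a))
G(13) + 151*T(-1) = 13/(-3 + 13) + 151*sqrt(5 - 1) = 13/10 + 151*sqrt(4) = 13*(1/10) + 151*2 = 13/10 + 302 = 3033/10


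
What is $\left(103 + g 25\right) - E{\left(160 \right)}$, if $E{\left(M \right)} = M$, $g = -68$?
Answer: $-1757$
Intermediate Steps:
$\left(103 + g 25\right) - E{\left(160 \right)} = \left(103 - 1700\right) - 160 = -1597 - 160 = -1757$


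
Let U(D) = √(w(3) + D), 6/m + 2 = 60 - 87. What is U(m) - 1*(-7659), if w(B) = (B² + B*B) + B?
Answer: 7659 + 3*√1943/29 ≈ 7663.6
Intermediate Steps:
m = -6/29 (m = 6/(-2 + (60 - 87)) = 6/(-2 - 27) = 6/(-29) = 6*(-1/29) = -6/29 ≈ -0.20690)
w(B) = B + 2*B² (w(B) = (B² + B²) + B = 2*B² + B = B + 2*B²)
U(D) = √(21 + D) (U(D) = √(3*(1 + 2*3) + D) = √(3*(1 + 6) + D) = √(3*7 + D) = √(21 + D))
U(m) - 1*(-7659) = √(21 - 6/29) - 1*(-7659) = √(603/29) + 7659 = 3*√1943/29 + 7659 = 7659 + 3*√1943/29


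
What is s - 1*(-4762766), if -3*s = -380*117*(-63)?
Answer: 3829106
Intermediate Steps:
s = -933660 (s = -(-380*117)*(-63)/3 = -(-14820)*(-63) = -⅓*2800980 = -933660)
s - 1*(-4762766) = -933660 - 1*(-4762766) = -933660 + 4762766 = 3829106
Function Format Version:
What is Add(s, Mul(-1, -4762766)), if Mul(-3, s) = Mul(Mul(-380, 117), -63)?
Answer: 3829106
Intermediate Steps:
s = -933660 (s = Mul(Rational(-1, 3), Mul(Mul(-380, 117), -63)) = Mul(Rational(-1, 3), Mul(-44460, -63)) = Mul(Rational(-1, 3), 2800980) = -933660)
Add(s, Mul(-1, -4762766)) = Add(-933660, Mul(-1, -4762766)) = Add(-933660, 4762766) = 3829106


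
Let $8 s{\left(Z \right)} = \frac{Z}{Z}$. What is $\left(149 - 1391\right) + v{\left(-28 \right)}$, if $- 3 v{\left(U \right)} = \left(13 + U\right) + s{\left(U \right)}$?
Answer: $- \frac{29689}{24} \approx -1237.0$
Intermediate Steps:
$s{\left(Z \right)} = \frac{1}{8}$ ($s{\left(Z \right)} = \frac{Z \frac{1}{Z}}{8} = \frac{1}{8} \cdot 1 = \frac{1}{8}$)
$v{\left(U \right)} = - \frac{35}{8} - \frac{U}{3}$ ($v{\left(U \right)} = - \frac{\left(13 + U\right) + \frac{1}{8}}{3} = - \frac{\frac{105}{8} + U}{3} = - \frac{35}{8} - \frac{U}{3}$)
$\left(149 - 1391\right) + v{\left(-28 \right)} = \left(149 - 1391\right) - - \frac{119}{24} = -1242 + \left(- \frac{35}{8} + \frac{28}{3}\right) = -1242 + \frac{119}{24} = - \frac{29689}{24}$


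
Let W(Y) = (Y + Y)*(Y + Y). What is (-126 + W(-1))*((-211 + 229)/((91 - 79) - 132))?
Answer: 183/10 ≈ 18.300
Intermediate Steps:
W(Y) = 4*Y**2 (W(Y) = (2*Y)*(2*Y) = 4*Y**2)
(-126 + W(-1))*((-211 + 229)/((91 - 79) - 132)) = (-126 + 4*(-1)**2)*((-211 + 229)/((91 - 79) - 132)) = (-126 + 4*1)*(18/(12 - 132)) = (-126 + 4)*(18/(-120)) = -2196*(-1)/120 = -122*(-3/20) = 183/10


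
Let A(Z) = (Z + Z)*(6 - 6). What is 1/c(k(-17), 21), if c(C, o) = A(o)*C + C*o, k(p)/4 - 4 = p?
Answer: -1/1092 ≈ -0.00091575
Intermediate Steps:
k(p) = 16 + 4*p
A(Z) = 0 (A(Z) = (2*Z)*0 = 0)
c(C, o) = C*o (c(C, o) = 0*C + C*o = 0 + C*o = C*o)
1/c(k(-17), 21) = 1/((16 + 4*(-17))*21) = 1/((16 - 68)*21) = 1/(-52*21) = 1/(-1092) = -1/1092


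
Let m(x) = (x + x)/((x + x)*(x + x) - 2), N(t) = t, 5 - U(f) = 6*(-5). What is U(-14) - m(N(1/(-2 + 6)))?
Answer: 247/7 ≈ 35.286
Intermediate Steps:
U(f) = 35 (U(f) = 5 - 6*(-5) = 5 - 1*(-30) = 5 + 30 = 35)
m(x) = 2*x/(-2 + 4*x²) (m(x) = (2*x)/((2*x)*(2*x) - 2) = (2*x)/(4*x² - 2) = (2*x)/(-2 + 4*x²) = 2*x/(-2 + 4*x²))
U(-14) - m(N(1/(-2 + 6))) = 35 - 1/((-2 + 6)*(-1 + 2*(1/(-2 + 6))²)) = 35 - 1/(4*(-1 + 2*(1/4)²)) = 35 - 1/(4*(-1 + 2*(¼)²)) = 35 - 1/(4*(-1 + 2*(1/16))) = 35 - 1/(4*(-1 + ⅛)) = 35 - 1/(4*(-7/8)) = 35 - (-8)/(4*7) = 35 - 1*(-2/7) = 35 + 2/7 = 247/7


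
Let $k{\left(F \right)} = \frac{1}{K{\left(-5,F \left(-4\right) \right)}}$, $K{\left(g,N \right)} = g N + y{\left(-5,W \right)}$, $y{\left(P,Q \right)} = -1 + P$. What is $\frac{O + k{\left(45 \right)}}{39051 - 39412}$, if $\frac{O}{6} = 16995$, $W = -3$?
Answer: $- \frac{91161181}{322734} \approx -282.47$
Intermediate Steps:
$O = 101970$ ($O = 6 \cdot 16995 = 101970$)
$K{\left(g,N \right)} = -6 + N g$ ($K{\left(g,N \right)} = g N - 6 = N g - 6 = -6 + N g$)
$k{\left(F \right)} = \frac{1}{-6 + 20 F}$ ($k{\left(F \right)} = \frac{1}{-6 + F \left(-4\right) \left(-5\right)} = \frac{1}{-6 + - 4 F \left(-5\right)} = \frac{1}{-6 + 20 F}$)
$\frac{O + k{\left(45 \right)}}{39051 - 39412} = \frac{101970 + \frac{1}{2 \left(-3 + 10 \cdot 45\right)}}{39051 - 39412} = \frac{101970 + \frac{1}{2 \left(-3 + 450\right)}}{-361} = \left(101970 + \frac{1}{2 \cdot 447}\right) \left(- \frac{1}{361}\right) = \left(101970 + \frac{1}{2} \cdot \frac{1}{447}\right) \left(- \frac{1}{361}\right) = \left(101970 + \frac{1}{894}\right) \left(- \frac{1}{361}\right) = \frac{91161181}{894} \left(- \frac{1}{361}\right) = - \frac{91161181}{322734}$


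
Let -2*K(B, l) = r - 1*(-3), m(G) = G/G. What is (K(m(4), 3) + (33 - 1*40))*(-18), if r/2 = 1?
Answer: 171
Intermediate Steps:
r = 2 (r = 2*1 = 2)
m(G) = 1
K(B, l) = -5/2 (K(B, l) = -(2 - 1*(-3))/2 = -(2 + 3)/2 = -½*5 = -5/2)
(K(m(4), 3) + (33 - 1*40))*(-18) = (-5/2 + (33 - 1*40))*(-18) = (-5/2 + (33 - 40))*(-18) = (-5/2 - 7)*(-18) = -19/2*(-18) = 171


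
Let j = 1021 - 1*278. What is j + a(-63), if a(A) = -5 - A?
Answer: 801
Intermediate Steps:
j = 743 (j = 1021 - 278 = 743)
j + a(-63) = 743 + (-5 - 1*(-63)) = 743 + (-5 + 63) = 743 + 58 = 801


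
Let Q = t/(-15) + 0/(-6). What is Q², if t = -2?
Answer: 4/225 ≈ 0.017778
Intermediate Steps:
Q = 2/15 (Q = -2/(-15) + 0/(-6) = -2*(-1/15) + 0*(-⅙) = 2/15 + 0 = 2/15 ≈ 0.13333)
Q² = (2/15)² = 4/225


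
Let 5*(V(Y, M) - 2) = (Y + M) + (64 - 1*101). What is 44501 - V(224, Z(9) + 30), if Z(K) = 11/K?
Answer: 2000491/45 ≈ 44455.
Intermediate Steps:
V(Y, M) = -27/5 + M/5 + Y/5 (V(Y, M) = 2 + ((Y + M) + (64 - 1*101))/5 = 2 + ((M + Y) + (64 - 101))/5 = 2 + ((M + Y) - 37)/5 = 2 + (-37 + M + Y)/5 = 2 + (-37/5 + M/5 + Y/5) = -27/5 + M/5 + Y/5)
44501 - V(224, Z(9) + 30) = 44501 - (-27/5 + (11/9 + 30)/5 + (⅕)*224) = 44501 - (-27/5 + (11*(⅑) + 30)/5 + 224/5) = 44501 - (-27/5 + (11/9 + 30)/5 + 224/5) = 44501 - (-27/5 + (⅕)*(281/9) + 224/5) = 44501 - (-27/5 + 281/45 + 224/5) = 44501 - 1*2054/45 = 44501 - 2054/45 = 2000491/45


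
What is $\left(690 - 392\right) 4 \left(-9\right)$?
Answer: $-10728$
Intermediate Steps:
$\left(690 - 392\right) 4 \left(-9\right) = 298 \left(-36\right) = -10728$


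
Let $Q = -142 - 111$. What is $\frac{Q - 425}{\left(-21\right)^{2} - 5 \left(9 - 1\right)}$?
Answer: $- \frac{678}{401} \approx -1.6908$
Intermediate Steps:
$Q = -253$
$\frac{Q - 425}{\left(-21\right)^{2} - 5 \left(9 - 1\right)} = \frac{-253 - 425}{\left(-21\right)^{2} - 5 \left(9 - 1\right)} = - \frac{678}{441 - 40} = - \frac{678}{401}$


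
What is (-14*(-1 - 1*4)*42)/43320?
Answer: 49/722 ≈ 0.067867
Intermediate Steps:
(-14*(-1 - 1*4)*42)/43320 = (-14*(-1 - 4)*42)*(1/43320) = (-14*(-5)*42)*(1/43320) = (70*42)*(1/43320) = 2940*(1/43320) = 49/722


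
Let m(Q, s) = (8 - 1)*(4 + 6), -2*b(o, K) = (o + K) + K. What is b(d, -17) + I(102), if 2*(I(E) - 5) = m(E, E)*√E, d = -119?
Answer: 163/2 + 35*√102 ≈ 434.98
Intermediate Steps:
b(o, K) = -K - o/2 (b(o, K) = -((o + K) + K)/2 = -((K + o) + K)/2 = -(o + 2*K)/2 = -K - o/2)
m(Q, s) = 70 (m(Q, s) = 7*10 = 70)
I(E) = 5 + 35*√E (I(E) = 5 + (70*√E)/2 = 5 + 35*√E)
b(d, -17) + I(102) = (-1*(-17) - ½*(-119)) + (5 + 35*√102) = (17 + 119/2) + (5 + 35*√102) = 153/2 + (5 + 35*√102) = 163/2 + 35*√102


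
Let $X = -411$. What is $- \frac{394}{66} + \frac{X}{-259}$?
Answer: $- \frac{37460}{8547} \approx -4.3828$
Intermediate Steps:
$- \frac{394}{66} + \frac{X}{-259} = - \frac{394}{66} - \frac{411}{-259} = \left(-394\right) \frac{1}{66} - - \frac{411}{259} = - \frac{197}{33} + \frac{411}{259} = - \frac{37460}{8547}$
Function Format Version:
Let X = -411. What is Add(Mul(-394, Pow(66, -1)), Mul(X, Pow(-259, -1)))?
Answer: Rational(-37460, 8547) ≈ -4.3828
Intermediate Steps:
Add(Mul(-394, Pow(66, -1)), Mul(X, Pow(-259, -1))) = Add(Mul(-394, Pow(66, -1)), Mul(-411, Pow(-259, -1))) = Add(Mul(-394, Rational(1, 66)), Mul(-411, Rational(-1, 259))) = Add(Rational(-197, 33), Rational(411, 259)) = Rational(-37460, 8547)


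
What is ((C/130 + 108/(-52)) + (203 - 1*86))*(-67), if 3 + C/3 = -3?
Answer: -499887/65 ≈ -7690.6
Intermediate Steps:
C = -18 (C = -9 + 3*(-3) = -9 - 9 = -18)
((C/130 + 108/(-52)) + (203 - 1*86))*(-67) = ((-18/130 + 108/(-52)) + (203 - 1*86))*(-67) = ((-18*1/130 + 108*(-1/52)) + (203 - 86))*(-67) = ((-9/65 - 27/13) + 117)*(-67) = (-144/65 + 117)*(-67) = (7461/65)*(-67) = -499887/65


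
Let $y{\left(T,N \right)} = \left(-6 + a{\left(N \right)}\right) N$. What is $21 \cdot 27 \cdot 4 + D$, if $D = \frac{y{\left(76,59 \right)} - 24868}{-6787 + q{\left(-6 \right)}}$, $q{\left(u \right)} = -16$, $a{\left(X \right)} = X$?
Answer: $\frac{15450945}{6803} \approx 2271.2$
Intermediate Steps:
$y{\left(T,N \right)} = N \left(-6 + N\right)$ ($y{\left(T,N \right)} = \left(-6 + N\right) N = N \left(-6 + N\right)$)
$D = \frac{21741}{6803}$ ($D = \frac{59 \left(-6 + 59\right) - 24868}{-6787 - 16} = \frac{59 \cdot 53 - 24868}{-6803} = \left(3127 - 24868\right) \left(- \frac{1}{6803}\right) = \left(-21741\right) \left(- \frac{1}{6803}\right) = \frac{21741}{6803} \approx 3.1958$)
$21 \cdot 27 \cdot 4 + D = 21 \cdot 27 \cdot 4 + \frac{21741}{6803} = 567 \cdot 4 + \frac{21741}{6803} = 2268 + \frac{21741}{6803} = \frac{15450945}{6803}$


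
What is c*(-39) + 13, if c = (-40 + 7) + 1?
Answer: 1261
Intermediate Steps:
c = -32 (c = -33 + 1 = -32)
c*(-39) + 13 = -32*(-39) + 13 = 1248 + 13 = 1261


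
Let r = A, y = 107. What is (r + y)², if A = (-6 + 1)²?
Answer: 17424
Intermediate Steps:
A = 25 (A = (-5)² = 25)
r = 25
(r + y)² = (25 + 107)² = 132² = 17424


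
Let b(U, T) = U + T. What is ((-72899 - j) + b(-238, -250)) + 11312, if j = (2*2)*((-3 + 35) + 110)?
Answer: -62643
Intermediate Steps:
b(U, T) = T + U
j = 568 (j = 4*(32 + 110) = 4*142 = 568)
((-72899 - j) + b(-238, -250)) + 11312 = ((-72899 - 1*568) + (-250 - 238)) + 11312 = ((-72899 - 568) - 488) + 11312 = (-73467 - 488) + 11312 = -73955 + 11312 = -62643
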